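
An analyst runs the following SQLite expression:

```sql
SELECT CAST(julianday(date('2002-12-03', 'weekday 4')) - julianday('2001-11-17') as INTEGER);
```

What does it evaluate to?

383

`weekday 4` advances to the next Thursday; 2002-12-03 is a Tuesday, so it moves forward to 2002-12-05.
13 days remain in November 2001 after the 17th (30 − 17).
Full months from December 2001 through November 2002 contribute their day counts.
Then 5 days into December 2002.
Total: 13 + 31 + 31 + 28 + 31 + 30 + 31 + 30 + 31 + 31 + 30 + 31 + 30 + 5 = 383.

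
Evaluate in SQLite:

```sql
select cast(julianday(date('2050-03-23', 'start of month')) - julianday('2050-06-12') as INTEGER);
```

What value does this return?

`start of month` rewinds 2050-03-23 to 2050-03-01.
30 days remain in March 2050 after the 1st (31 − 1).
April 2050: 30 days.
May 2050: 31 days.
Then 12 days into June 2050.
Total: 30 + 30 + 31 + 12 = 103.
The subtraction is earlier − later, so the result is −103 → -103.

-103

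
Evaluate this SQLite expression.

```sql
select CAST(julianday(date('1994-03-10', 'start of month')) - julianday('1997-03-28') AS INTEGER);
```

-1123

`start of month` rewinds 1994-03-10 to 1994-03-01.
30 days remain in March 1994 after the 1st (31 − 1).
Full months from April 1994 through February 1997 contribute their day counts.
Then 28 days into March 1997.
Total: 30 + 30 + 31 + 30 + 31 + 31 + 30 + 31 + 30 + 31 + 31 + 28 + 31 + 30 + 31 + 30 + 31 + 31 + 30 + 31 + 30 + 31 + 31 + 29 + 31 + 30 + 31 + 30 + 31 + 31 + 30 + 31 + 30 + 31 + 31 + 28 + 28 = 1123.
The subtraction is earlier − later, so the result is −1123 → -1123.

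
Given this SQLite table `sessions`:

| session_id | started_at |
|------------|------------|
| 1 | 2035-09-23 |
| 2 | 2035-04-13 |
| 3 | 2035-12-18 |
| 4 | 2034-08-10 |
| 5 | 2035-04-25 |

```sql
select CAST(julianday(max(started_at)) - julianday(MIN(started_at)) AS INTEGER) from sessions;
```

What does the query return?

495

MIN = 2034-08-10, MAX = 2035-12-18.
21 days remain in August 2034 after the 10th (31 − 10).
Full months from September 2034 through November 2035 contribute their day counts.
Then 18 days into December 2035.
Total: 21 + 30 + 31 + 30 + 31 + 31 + 28 + 31 + 30 + 31 + 30 + 31 + 31 + 30 + 31 + 30 + 18 = 495.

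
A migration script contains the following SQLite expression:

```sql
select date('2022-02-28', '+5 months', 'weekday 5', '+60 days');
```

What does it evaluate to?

2022-09-27

Adding +5 months to 2022-02-28 gives 2022-07-28.
`weekday 5` advances to the next Friday; 2022-07-28 is a Thursday, so it moves forward to 2022-07-29.
Applying '+60 days' to 2022-07-29: counting 60 days forward gives 2022-09-27.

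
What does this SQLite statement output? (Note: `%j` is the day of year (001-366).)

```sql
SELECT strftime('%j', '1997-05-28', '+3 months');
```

First apply '+3 months': 1997-05-28 → 1997-08-28.
Day-of-year for 1997-08-28: days since 1997-01-01 inclusive = 240, zero-padded to 240.

240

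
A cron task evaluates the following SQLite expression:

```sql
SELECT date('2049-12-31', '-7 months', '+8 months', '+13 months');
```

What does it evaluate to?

2051-03-03

Adding -7 months to 2049-12-31 gives 2049-05-31.
Adding +8 months to 2049-05-31 gives 2050-01-31.
Adding +13 months to 2050-01-31 targets 2051-02-31. February 2051 has only 28 days, so SQLite normalizes the 3-day overflow forward to 2051-03-03.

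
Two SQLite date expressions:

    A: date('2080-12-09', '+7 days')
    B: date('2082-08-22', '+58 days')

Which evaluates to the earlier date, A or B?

A = 2080-12-16.
B = 2082-10-19.
A is earlier.

A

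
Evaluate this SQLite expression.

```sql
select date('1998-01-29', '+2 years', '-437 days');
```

Adding +2 years to 1998-01-29 gives 2000-01-29.
Applying '-437 days' to 2000-01-29: counting 437 days back gives 1998-11-18.

1998-11-18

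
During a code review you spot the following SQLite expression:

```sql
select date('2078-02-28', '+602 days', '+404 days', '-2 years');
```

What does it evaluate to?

Applying '+602 days' to 2078-02-28: counting 602 days forward gives 2079-10-23.
Applying '+404 days' to 2079-10-23: counting 404 days forward gives 2080-11-30.
Adding -2 years to 2080-11-30 gives 2078-11-30.

2078-11-30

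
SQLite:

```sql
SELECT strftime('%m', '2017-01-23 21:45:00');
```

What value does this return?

`%m` extracts the 2-digit month (01-12): 01.

01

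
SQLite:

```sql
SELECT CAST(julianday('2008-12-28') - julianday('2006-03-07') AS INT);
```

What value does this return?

24 days remain in March 2006 after the 7th (31 − 7).
Full months from April 2006 through November 2008 contribute their day counts.
Then 28 days into December 2008.
Total: 24 + 30 + 31 + 30 + 31 + 31 + 30 + 31 + 30 + 31 + 31 + 28 + 31 + 30 + 31 + 30 + 31 + 31 + 30 + 31 + 30 + 31 + 31 + 29 + 31 + 30 + 31 + 30 + 31 + 31 + 30 + 31 + 30 + 28 = 1027.

1027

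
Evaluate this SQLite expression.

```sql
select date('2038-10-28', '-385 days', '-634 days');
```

Applying '-385 days' to 2038-10-28: counting 385 days back gives 2037-10-08.
Applying '-634 days' to 2037-10-08: counting 634 days back gives 2036-01-13.

2036-01-13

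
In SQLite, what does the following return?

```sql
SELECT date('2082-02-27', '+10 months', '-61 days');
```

Adding +10 months to 2082-02-27 gives 2082-12-27.
Applying '-61 days' to 2082-12-27: counting 61 days back gives 2082-10-27.

2082-10-27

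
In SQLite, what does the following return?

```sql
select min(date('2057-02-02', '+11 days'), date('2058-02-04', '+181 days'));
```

date('2057-02-02', '+11 days') → 2057-02-13.
date('2058-02-04', '+181 days') → 2058-08-04.
Earlier of the two is 2057-02-13.

2057-02-13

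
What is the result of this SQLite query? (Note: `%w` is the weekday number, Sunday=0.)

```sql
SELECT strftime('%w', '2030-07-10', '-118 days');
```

First apply '-118 days': 2030-07-10 → 2030-03-14.
2030-03-14 is a Thursday; with Sunday=0 that is 4.

4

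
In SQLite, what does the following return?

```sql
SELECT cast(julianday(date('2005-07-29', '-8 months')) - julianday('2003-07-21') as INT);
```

Adding -8 months to 2005-07-29 gives 2004-11-29.
10 days remain in July 2003 after the 21st (31 − 21).
Full months from August 2003 through October 2004 contribute their day counts.
Then 29 days into November 2004.
Total: 10 + 31 + 30 + 31 + 30 + 31 + 31 + 29 + 31 + 30 + 31 + 30 + 31 + 31 + 30 + 31 + 29 = 497.

497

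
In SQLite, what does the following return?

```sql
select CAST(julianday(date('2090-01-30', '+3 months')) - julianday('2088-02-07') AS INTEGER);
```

813

Adding +3 months to 2090-01-30 gives 2090-04-30.
22 days remain in February 2088 after the 7th (29 − 7).
Full months from March 2088 through March 2090 contribute their day counts.
Then 30 days into April 2090.
Total: 22 + 31 + 30 + 31 + 30 + 31 + 31 + 30 + 31 + 30 + 31 + 31 + 28 + 31 + 30 + 31 + 30 + 31 + 31 + 30 + 31 + 30 + 31 + 31 + 28 + 31 + 30 = 813.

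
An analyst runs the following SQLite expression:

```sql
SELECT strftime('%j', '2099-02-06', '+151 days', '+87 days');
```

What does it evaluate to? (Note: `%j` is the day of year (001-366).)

275

First apply '+151 days', '+87 days': 2099-02-06 → 2099-10-02.
Day-of-year for 2099-10-02: days since 2099-01-01 inclusive = 275, zero-padded to 275.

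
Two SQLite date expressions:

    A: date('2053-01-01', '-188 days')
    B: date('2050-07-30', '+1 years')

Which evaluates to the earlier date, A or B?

B

A = 2052-06-27.
B = 2051-07-30.
B is earlier.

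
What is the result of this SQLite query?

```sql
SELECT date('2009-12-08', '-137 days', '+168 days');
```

2010-01-08

Applying '-137 days' to 2009-12-08: counting 137 days back gives 2009-07-24.
Applying '+168 days' to 2009-07-24: counting 168 days forward gives 2010-01-08.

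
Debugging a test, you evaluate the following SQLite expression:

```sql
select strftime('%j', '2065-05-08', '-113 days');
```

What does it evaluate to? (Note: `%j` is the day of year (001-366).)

First apply '-113 days': 2065-05-08 → 2065-01-15.
Day-of-year for 2065-01-15: days since 2065-01-01 inclusive = 15, zero-padded to 015.

015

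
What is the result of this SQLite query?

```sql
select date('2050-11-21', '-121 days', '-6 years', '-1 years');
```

Applying '-121 days' to 2050-11-21: counting 121 days back gives 2050-07-23.
Adding -6 years to 2050-07-23 gives 2044-07-23.
Adding -1 year to 2044-07-23 gives 2043-07-23.

2043-07-23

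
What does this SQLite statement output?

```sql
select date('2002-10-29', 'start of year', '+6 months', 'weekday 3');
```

2002-07-03

`start of year` rewinds 2002-10-29 to 2002-01-01.
Adding +6 months to 2002-01-01 gives 2002-07-01.
`weekday 3` advances to the next Wednesday; 2002-07-01 is a Monday, so it moves forward to 2002-07-03.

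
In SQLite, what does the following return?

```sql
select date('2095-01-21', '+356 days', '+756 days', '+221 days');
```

Applying '+356 days' to 2095-01-21: counting 356 days forward gives 2096-01-12.
Applying '+756 days' to 2096-01-12: counting 756 days forward gives 2098-02-06.
Applying '+221 days' to 2098-02-06: counting 221 days forward gives 2098-09-15.

2098-09-15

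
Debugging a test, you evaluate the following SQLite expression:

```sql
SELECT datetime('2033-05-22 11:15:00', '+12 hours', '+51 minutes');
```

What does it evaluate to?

2033-05-23 00:06:00

+12 hours from 2033-05-22 11:15:00 is 2033-05-22 23:15:00.
+51 minutes from 2033-05-22 23:15:00 is 2033-05-23 00:06:00.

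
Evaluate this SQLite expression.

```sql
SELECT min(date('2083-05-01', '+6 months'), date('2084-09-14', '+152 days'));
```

date('2083-05-01', '+6 months') → 2083-11-01.
date('2084-09-14', '+152 days') → 2085-02-13.
Earlier of the two is 2083-11-01.

2083-11-01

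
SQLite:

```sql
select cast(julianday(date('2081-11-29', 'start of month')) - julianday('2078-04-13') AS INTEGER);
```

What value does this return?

1298

`start of month` rewinds 2081-11-29 to 2081-11-01.
17 days remain in April 2078 after the 13th (30 − 13).
Full months from May 2078 through October 2081 contribute their day counts.
Then 1 day into November 2081.
Total: 17 + 31 + 30 + 31 + 31 + 30 + 31 + 30 + 31 + 31 + 28 + 31 + 30 + 31 + 30 + 31 + 31 + 30 + 31 + 30 + 31 + 31 + 29 + 31 + 30 + 31 + 30 + 31 + 31 + 30 + 31 + 30 + 31 + 31 + 28 + 31 + 30 + 31 + 30 + 31 + 31 + 30 + 31 + 1 = 1298.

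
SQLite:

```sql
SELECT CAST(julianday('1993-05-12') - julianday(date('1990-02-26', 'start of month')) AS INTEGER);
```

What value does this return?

`start of month` rewinds 1990-02-26 to 1990-02-01.
27 days remain in February 1990 after the 1st (28 − 1).
Full months from March 1990 through April 1993 contribute their day counts.
Then 12 days into May 1993.
Total: 27 + 31 + 30 + 31 + 30 + 31 + 31 + 30 + 31 + 30 + 31 + 31 + 28 + 31 + 30 + 31 + 30 + 31 + 31 + 30 + 31 + 30 + 31 + 31 + 29 + 31 + 30 + 31 + 30 + 31 + 31 + 30 + 31 + 30 + 31 + 31 + 28 + 31 + 30 + 12 = 1196.

1196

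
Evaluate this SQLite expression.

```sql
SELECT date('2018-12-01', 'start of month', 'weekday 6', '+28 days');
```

`start of month` rewinds 2018-12-01 to 2018-12-01.
`weekday 6` advances to the next Saturday; 2018-12-01 is already a Saturday, so it stays at 2018-12-01.
Advancing 28 more days within December lands on 2018-12-29.

2018-12-29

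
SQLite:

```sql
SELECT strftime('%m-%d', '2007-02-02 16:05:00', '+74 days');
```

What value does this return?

First apply '+74 days': 2007-02-02 16:05:00 → 2007-04-17 16:05:00.
`%m-%d` extracts the month-day: 04-17.

04-17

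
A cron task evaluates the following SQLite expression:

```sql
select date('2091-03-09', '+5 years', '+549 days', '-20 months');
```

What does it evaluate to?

Adding +5 years to 2091-03-09 gives 2096-03-09.
Applying '+549 days' to 2096-03-09: counting 549 days forward gives 2097-09-09.
Adding -20 months to 2097-09-09 gives 2096-01-09.

2096-01-09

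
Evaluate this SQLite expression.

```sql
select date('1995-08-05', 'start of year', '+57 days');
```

`start of year` rewinds 1995-08-05 to 1995-01-01.
Applying '+57 days' to 1995-01-01: counting 57 days forward gives 1995-02-27.

1995-02-27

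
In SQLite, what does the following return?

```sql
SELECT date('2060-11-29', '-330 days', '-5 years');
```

Applying '-330 days' to 2060-11-29: counting 330 days back gives 2060-01-04.
Adding -5 years to 2060-01-04 gives 2055-01-04.

2055-01-04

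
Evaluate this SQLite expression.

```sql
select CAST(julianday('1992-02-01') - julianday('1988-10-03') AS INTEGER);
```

28 days remain in October 1988 after the 3rd (31 − 3).
Full months from November 1988 through January 1992 contribute their day counts.
Then 1 day into February 1992.
Total: 28 + 30 + 31 + 31 + 28 + 31 + 30 + 31 + 30 + 31 + 31 + 30 + 31 + 30 + 31 + 31 + 28 + 31 + 30 + 31 + 30 + 31 + 31 + 30 + 31 + 30 + 31 + 31 + 28 + 31 + 30 + 31 + 30 + 31 + 31 + 30 + 31 + 30 + 31 + 31 + 1 = 1216.

1216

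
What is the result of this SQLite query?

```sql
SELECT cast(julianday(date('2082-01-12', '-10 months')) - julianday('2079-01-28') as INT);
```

774

Adding -10 months to 2082-01-12 gives 2081-03-12.
3 days remain in January 2079 after the 28th (31 − 28).
Full months from February 2079 through February 2081 contribute their day counts.
Then 12 days into March 2081.
Total: 3 + 28 + 31 + 30 + 31 + 30 + 31 + 31 + 30 + 31 + 30 + 31 + 31 + 29 + 31 + 30 + 31 + 30 + 31 + 31 + 30 + 31 + 30 + 31 + 31 + 28 + 12 = 774.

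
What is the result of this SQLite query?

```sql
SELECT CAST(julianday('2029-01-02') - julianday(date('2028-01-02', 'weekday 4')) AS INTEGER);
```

`weekday 4` advances to the next Thursday; 2028-01-02 is a Sunday, so it moves forward to 2028-01-06.
25 days remain in January 2028 after the 6th (31 − 6).
Full months from February 2028 through December 2028 contribute their day counts.
Then 2 days into January 2029.
Total: 25 + 29 + 31 + 30 + 31 + 30 + 31 + 31 + 30 + 31 + 30 + 31 + 2 = 362.

362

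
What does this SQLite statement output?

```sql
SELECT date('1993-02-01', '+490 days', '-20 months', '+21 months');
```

Applying '+490 days' to 1993-02-01: counting 490 days forward gives 1994-06-06.
Adding -20 months to 1994-06-06 gives 1992-10-06.
Adding +21 months to 1992-10-06 gives 1994-07-06.

1994-07-06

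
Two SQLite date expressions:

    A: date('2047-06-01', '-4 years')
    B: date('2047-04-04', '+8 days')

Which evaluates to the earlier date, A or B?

A = 2043-06-01.
B = 2047-04-12.
A is earlier.

A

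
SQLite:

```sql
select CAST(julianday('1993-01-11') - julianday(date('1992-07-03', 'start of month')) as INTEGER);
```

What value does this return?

`start of month` rewinds 1992-07-03 to 1992-07-01.
30 days remain in July 1992 after the 1st (31 − 1).
August 1992: 31 days.
September 1992: 30 days.
October 1992: 31 days.
November 1992: 30 days.
December 1992: 31 days.
Then 11 days into January 1993.
Total: 30 + 31 + 30 + 31 + 30 + 31 + 11 = 194.

194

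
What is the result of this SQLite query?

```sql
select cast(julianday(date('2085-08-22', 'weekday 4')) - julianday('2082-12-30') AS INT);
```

`weekday 4` advances to the next Thursday; 2085-08-22 is a Wednesday, so it moves forward to 2085-08-23.
1 day remains in December 2082 after the 30th (31 − 30).
Full months from January 2083 through July 2085 contribute their day counts.
Then 23 days into August 2085.
Total: 1 + 31 + 28 + 31 + 30 + 31 + 30 + 31 + 31 + 30 + 31 + 30 + 31 + 31 + 29 + 31 + 30 + 31 + 30 + 31 + 31 + 30 + 31 + 30 + 31 + 31 + 28 + 31 + 30 + 31 + 30 + 31 + 23 = 967.

967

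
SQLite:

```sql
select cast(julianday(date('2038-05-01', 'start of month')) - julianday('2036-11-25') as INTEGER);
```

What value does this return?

`start of month` rewinds 2038-05-01 to 2038-05-01.
5 days remain in November 2036 after the 25th (30 − 25).
Full months from December 2036 through April 2038 contribute their day counts.
Then 1 day into May 2038.
Total: 5 + 31 + 31 + 28 + 31 + 30 + 31 + 30 + 31 + 31 + 30 + 31 + 30 + 31 + 31 + 28 + 31 + 30 + 1 = 522.

522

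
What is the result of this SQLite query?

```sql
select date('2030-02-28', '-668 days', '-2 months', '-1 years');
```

Applying '-668 days' to 2030-02-28: counting 668 days back gives 2028-05-01.
Adding -2 months to 2028-05-01 gives 2028-03-01.
Adding -1 year to 2028-03-01 gives 2027-03-01.

2027-03-01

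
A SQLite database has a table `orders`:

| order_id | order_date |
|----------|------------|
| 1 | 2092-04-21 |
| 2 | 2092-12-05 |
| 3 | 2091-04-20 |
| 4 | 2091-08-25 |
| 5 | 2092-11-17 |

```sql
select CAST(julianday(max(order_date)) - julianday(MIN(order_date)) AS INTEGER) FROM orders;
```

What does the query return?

595

MIN = 2091-04-20, MAX = 2092-12-05.
10 days remain in April 2091 after the 20th (30 − 20).
Full months from May 2091 through November 2092 contribute their day counts.
Then 5 days into December 2092.
Total: 10 + 31 + 30 + 31 + 31 + 30 + 31 + 30 + 31 + 31 + 29 + 31 + 30 + 31 + 30 + 31 + 31 + 30 + 31 + 30 + 5 = 595.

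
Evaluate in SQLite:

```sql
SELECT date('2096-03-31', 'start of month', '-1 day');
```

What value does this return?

2096-02-29

`start of month` rewinds 2096-03-31 to 2096-03-01.
Going back 1 day from 2096-03-01 reaches 2096-02-29 (last day of February, 29 days).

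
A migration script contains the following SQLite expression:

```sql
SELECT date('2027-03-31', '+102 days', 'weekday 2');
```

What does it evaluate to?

Applying '+102 days' to 2027-03-31: counting 102 days forward gives 2027-07-11.
`weekday 2` advances to the next Tuesday; 2027-07-11 is a Sunday, so it moves forward to 2027-07-13.

2027-07-13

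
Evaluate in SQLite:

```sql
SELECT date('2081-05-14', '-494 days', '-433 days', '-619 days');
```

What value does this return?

2077-02-18

Applying '-494 days' to 2081-05-14: counting 494 days back gives 2080-01-06.
Applying '-433 days' to 2080-01-06: counting 433 days back gives 2078-10-30.
Applying '-619 days' to 2078-10-30: counting 619 days back gives 2077-02-18.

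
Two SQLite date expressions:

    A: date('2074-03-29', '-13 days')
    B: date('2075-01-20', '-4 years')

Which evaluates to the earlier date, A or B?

A = 2074-03-16.
B = 2071-01-20.
B is earlier.

B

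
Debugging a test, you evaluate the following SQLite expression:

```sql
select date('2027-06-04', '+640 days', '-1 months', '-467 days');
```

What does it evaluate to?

2027-10-27

Applying '+640 days' to 2027-06-04: counting 640 days forward gives 2029-03-05.
Adding -1 month to 2029-03-05 gives 2029-02-05.
Applying '-467 days' to 2029-02-05: counting 467 days back gives 2027-10-27.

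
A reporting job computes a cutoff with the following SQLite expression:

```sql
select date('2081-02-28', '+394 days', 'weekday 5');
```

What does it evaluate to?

2082-04-03

Applying '+394 days' to 2081-02-28: counting 394 days forward gives 2082-03-29.
`weekday 5` advances to the next Friday; 2082-03-29 is a Sunday, so it moves forward to 2082-04-03.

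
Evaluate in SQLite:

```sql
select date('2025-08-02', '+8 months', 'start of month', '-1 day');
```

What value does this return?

Adding +8 months to 2025-08-02 gives 2026-04-02.
`start of month` rewinds 2026-04-02 to 2026-04-01.
Going back 1 day from 2026-04-01 reaches 2026-03-31 (last day of March, 31 days).

2026-03-31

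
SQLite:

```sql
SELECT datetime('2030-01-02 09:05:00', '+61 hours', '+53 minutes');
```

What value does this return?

2030-01-04 22:58:00

+61 hours from 2030-01-02 09:05:00 is 2030-01-04 22:05:00 (crosses midnight).
+53 minutes from 2030-01-04 22:05:00 is 2030-01-04 22:58:00.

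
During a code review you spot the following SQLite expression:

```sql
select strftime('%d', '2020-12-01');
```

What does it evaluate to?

01

`%d` extracts the 2-digit day of month: 01.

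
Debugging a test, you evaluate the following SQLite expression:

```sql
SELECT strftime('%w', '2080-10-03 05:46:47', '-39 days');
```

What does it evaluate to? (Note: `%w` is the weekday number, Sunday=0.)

First apply '-39 days': 2080-10-03 05:46:47 → 2080-08-25 05:46:47.
2080-08-25 is a Sunday; with Sunday=0 that is 0.

0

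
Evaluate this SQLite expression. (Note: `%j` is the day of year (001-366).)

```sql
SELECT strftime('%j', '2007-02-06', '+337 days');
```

009

First apply '+337 days': 2007-02-06 → 2008-01-09.
Day-of-year for 2008-01-09: days since 2008-01-01 inclusive = 9, zero-padded to 009.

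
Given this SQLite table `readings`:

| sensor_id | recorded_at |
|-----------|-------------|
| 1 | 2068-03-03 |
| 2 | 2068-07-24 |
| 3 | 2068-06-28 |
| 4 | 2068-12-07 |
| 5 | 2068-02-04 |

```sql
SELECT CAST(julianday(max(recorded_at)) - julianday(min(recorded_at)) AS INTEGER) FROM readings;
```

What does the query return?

307

MIN = 2068-02-04, MAX = 2068-12-07.
25 days remain in February 2068 after the 4th (29 − 4).
Full months from March 2068 through November 2068 contribute their day counts.
Then 7 days into December 2068.
Total: 25 + 31 + 30 + 31 + 30 + 31 + 31 + 30 + 31 + 30 + 7 = 307.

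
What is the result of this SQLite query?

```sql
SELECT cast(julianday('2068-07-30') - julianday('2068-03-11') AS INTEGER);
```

20 days remain in March 2068 after the 11th (31 − 11).
April 2068: 30 days.
May 2068: 31 days.
June 2068: 30 days.
Then 30 days into July 2068.
Total: 20 + 30 + 31 + 30 + 30 = 141.

141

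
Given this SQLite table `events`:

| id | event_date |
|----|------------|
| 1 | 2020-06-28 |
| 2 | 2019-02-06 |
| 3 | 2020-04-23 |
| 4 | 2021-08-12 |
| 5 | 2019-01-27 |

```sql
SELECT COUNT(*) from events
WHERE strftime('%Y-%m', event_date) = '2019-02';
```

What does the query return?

Rows with year-month 2019-02: 2019-02-06 → 1.

1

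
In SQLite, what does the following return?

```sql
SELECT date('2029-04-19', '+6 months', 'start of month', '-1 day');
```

Adding +6 months to 2029-04-19 gives 2029-10-19.
`start of month` rewinds 2029-10-19 to 2029-10-01.
Going back 1 day from 2029-10-01 reaches 2029-09-30 (last day of September, 30 days).

2029-09-30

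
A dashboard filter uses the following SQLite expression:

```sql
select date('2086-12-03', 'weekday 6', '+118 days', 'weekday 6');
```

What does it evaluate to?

`weekday 6` advances to the next Saturday; 2086-12-03 is a Tuesday, so it moves forward to 2086-12-07.
Applying '+118 days' to 2086-12-07: counting 118 days forward gives 2087-04-04.
`weekday 6` advances to the next Saturday; 2087-04-04 is a Friday, so it moves forward to 2087-04-05.

2087-04-05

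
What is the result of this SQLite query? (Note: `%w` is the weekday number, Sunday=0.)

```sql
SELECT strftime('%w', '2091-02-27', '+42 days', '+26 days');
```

0

First apply '+42 days', '+26 days': 2091-02-27 → 2091-05-06.
2091-05-06 is a Sunday; with Sunday=0 that is 0.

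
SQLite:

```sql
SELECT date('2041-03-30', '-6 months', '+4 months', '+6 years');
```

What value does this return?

Adding -6 months to 2041-03-30 gives 2040-09-30.
Adding +4 months to 2040-09-30 gives 2041-01-30.
Adding +6 years to 2041-01-30 gives 2047-01-30.

2047-01-30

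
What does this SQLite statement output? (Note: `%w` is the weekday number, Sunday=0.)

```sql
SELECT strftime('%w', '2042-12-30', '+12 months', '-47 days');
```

5

First apply '+12 months', '-47 days': 2042-12-30 → 2043-11-13.
2043-11-13 is a Friday; with Sunday=0 that is 5.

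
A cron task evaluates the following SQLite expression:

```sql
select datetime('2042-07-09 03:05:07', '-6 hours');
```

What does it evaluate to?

2042-07-08 21:05:07

-6 hours from 2042-07-09 03:05:07 is 2042-07-08 21:05:07 (crosses midnight).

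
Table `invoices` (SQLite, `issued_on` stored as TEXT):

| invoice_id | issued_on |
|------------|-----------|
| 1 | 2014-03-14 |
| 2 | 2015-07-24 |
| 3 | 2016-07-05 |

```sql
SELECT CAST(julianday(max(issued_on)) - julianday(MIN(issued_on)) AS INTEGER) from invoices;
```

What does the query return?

MIN = 2014-03-14, MAX = 2016-07-05.
17 days remain in March 2014 after the 14th (31 − 14).
Full months from April 2014 through June 2016 contribute their day counts.
Then 5 days into July 2016.
Total: 17 + 30 + 31 + 30 + 31 + 31 + 30 + 31 + 30 + 31 + 31 + 28 + 31 + 30 + 31 + 30 + 31 + 31 + 30 + 31 + 30 + 31 + 31 + 29 + 31 + 30 + 31 + 30 + 5 = 844.

844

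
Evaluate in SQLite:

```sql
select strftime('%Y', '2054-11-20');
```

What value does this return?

2054

`%Y` extracts the 4-digit year: 2054.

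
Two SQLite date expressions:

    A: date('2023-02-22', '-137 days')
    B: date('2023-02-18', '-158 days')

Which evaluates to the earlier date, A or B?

B

A = 2022-10-08.
B = 2022-09-13.
B is earlier.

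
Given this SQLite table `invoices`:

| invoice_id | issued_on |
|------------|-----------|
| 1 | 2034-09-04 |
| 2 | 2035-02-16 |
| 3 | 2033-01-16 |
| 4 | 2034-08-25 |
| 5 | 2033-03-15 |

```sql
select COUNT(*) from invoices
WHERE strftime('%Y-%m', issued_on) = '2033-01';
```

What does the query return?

Rows with year-month 2033-01: 2033-01-16 → 1.

1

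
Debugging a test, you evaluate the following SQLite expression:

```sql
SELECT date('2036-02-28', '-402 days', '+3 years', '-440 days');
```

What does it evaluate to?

2036-11-08

Applying '-402 days' to 2036-02-28: counting 402 days back gives 2035-01-22.
Adding +3 years to 2035-01-22 gives 2038-01-22.
Applying '-440 days' to 2038-01-22: counting 440 days back gives 2036-11-08.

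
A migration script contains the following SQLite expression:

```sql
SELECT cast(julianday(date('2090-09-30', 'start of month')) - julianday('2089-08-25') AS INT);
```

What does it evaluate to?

`start of month` rewinds 2090-09-30 to 2090-09-01.
6 days remain in August 2089 after the 25th (31 − 25).
Full months from September 2089 through August 2090 contribute their day counts.
Then 1 day into September 2090.
Total: 6 + 30 + 31 + 30 + 31 + 31 + 28 + 31 + 30 + 31 + 30 + 31 + 31 + 1 = 372.

372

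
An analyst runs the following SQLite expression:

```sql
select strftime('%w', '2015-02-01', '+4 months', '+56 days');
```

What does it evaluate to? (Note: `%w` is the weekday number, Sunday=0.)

First apply '+4 months', '+56 days': 2015-02-01 → 2015-07-27.
2015-07-27 is a Monday; with Sunday=0 that is 1.

1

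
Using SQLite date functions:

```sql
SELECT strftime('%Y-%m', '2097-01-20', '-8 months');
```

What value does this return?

2096-05

First apply '-8 months': 2097-01-20 → 2096-05-20.
`%Y-%m` extracts the year-month: 2096-05.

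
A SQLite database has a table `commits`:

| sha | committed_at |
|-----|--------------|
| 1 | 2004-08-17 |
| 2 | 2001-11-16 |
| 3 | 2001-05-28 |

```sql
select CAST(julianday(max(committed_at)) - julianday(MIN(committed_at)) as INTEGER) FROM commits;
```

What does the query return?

MIN = 2001-05-28, MAX = 2004-08-17.
3 days remain in May 2001 after the 28th (31 − 28).
Full months from June 2001 through July 2004 contribute their day counts.
Then 17 days into August 2004.
Total: 3 + 30 + 31 + 31 + 30 + 31 + 30 + 31 + 31 + 28 + 31 + 30 + 31 + 30 + 31 + 31 + 30 + 31 + 30 + 31 + 31 + 28 + 31 + 30 + 31 + 30 + 31 + 31 + 30 + 31 + 30 + 31 + 31 + 29 + 31 + 30 + 31 + 30 + 31 + 17 = 1177.

1177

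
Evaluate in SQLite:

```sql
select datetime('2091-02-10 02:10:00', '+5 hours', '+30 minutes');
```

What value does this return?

+5 hours from 2091-02-10 02:10:00 is 2091-02-10 07:10:00.
+30 minutes from 2091-02-10 07:10:00 is 2091-02-10 07:40:00.

2091-02-10 07:40:00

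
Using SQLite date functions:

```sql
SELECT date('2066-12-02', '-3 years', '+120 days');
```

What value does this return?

Adding -3 years to 2066-12-02 gives 2063-12-02.
Applying '+120 days' to 2063-12-02: counting 120 days forward gives 2064-03-31.

2064-03-31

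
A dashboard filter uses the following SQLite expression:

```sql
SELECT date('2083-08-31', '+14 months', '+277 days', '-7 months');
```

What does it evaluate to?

Adding +14 months to 2083-08-31 gives 2084-10-31.
Applying '+277 days' to 2084-10-31: counting 277 days forward gives 2085-08-04.
Adding -7 months to 2085-08-04 gives 2085-01-04.

2085-01-04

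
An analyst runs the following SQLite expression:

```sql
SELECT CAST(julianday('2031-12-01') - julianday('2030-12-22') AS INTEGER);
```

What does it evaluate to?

9 days remain in December 2030 after the 22nd (31 − 22).
Full months from January 2031 through November 2031 contribute their day counts.
Then 1 day into December 2031.
Total: 9 + 31 + 28 + 31 + 30 + 31 + 30 + 31 + 31 + 30 + 31 + 30 + 1 = 344.

344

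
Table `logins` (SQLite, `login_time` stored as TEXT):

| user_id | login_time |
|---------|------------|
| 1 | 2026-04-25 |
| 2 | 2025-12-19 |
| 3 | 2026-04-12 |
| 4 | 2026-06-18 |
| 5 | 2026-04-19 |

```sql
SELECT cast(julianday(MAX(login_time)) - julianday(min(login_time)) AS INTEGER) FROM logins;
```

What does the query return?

181

MIN = 2025-12-19, MAX = 2026-06-18.
12 days remain in December 2025 after the 19th (31 − 19).
January 2026: 31 days.
February 2026: 28 days.
March 2026: 31 days.
April 2026: 30 days.
May 2026: 31 days.
Then 18 days into June 2026.
Total: 12 + 31 + 28 + 31 + 30 + 31 + 18 = 181.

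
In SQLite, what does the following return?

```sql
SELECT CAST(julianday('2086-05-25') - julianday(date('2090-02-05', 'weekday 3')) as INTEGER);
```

`weekday 3` advances to the next Wednesday; 2090-02-05 is a Sunday, so it moves forward to 2090-02-08.
6 days remain in May 2086 after the 25th (31 − 25).
Full months from June 2086 through January 2090 contribute their day counts.
Then 8 days into February 2090.
Total: 6 + 30 + 31 + 31 + 30 + 31 + 30 + 31 + 31 + 28 + 31 + 30 + 31 + 30 + 31 + 31 + 30 + 31 + 30 + 31 + 31 + 29 + 31 + 30 + 31 + 30 + 31 + 31 + 30 + 31 + 30 + 31 + 31 + 28 + 31 + 30 + 31 + 30 + 31 + 31 + 30 + 31 + 30 + 31 + 31 + 8 = 1355.
The subtraction is earlier − later, so the result is −1355 → -1355.

-1355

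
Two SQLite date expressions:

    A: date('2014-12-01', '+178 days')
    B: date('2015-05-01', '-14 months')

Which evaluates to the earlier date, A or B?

A = 2015-05-28.
B = 2014-03-01.
B is earlier.

B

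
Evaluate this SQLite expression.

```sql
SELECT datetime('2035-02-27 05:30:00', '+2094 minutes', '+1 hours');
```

2094 minutes = 34h 54m; +2094 minutes from 2035-02-27 05:30:00 is 2035-02-28 16:24:00 (crosses midnight).
+1 hours from 2035-02-28 16:24:00 is 2035-02-28 17:24:00.

2035-02-28 17:24:00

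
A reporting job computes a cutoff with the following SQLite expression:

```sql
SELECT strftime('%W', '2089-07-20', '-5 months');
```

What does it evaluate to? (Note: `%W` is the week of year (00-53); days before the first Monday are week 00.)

07

First apply '-5 months': 2089-07-20 → 2089-02-20.
2089-02-20 is a Sunday. SQLite's %W counts Mondays since the year started; the result is 07.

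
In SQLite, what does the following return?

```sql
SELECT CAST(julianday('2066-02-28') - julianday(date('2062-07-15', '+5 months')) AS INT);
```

1171

Adding +5 months to 2062-07-15 gives 2062-12-15.
16 days remain in December 2062 after the 15th (31 − 15).
Full months from January 2063 through January 2066 contribute their day counts.
Then 28 days into February 2066.
Total: 16 + 31 + 28 + 31 + 30 + 31 + 30 + 31 + 31 + 30 + 31 + 30 + 31 + 31 + 29 + 31 + 30 + 31 + 30 + 31 + 31 + 30 + 31 + 30 + 31 + 31 + 28 + 31 + 30 + 31 + 30 + 31 + 31 + 30 + 31 + 30 + 31 + 31 + 28 = 1171.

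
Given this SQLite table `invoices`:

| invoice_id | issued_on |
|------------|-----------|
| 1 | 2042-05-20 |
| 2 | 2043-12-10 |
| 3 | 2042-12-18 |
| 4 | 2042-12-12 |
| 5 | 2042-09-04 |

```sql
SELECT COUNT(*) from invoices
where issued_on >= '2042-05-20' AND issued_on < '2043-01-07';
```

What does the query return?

4

Rows in [2042-05-20, 2043-01-07): 2042-05-20, 2042-12-18, 2042-12-12, 2042-09-04 → 4 rows.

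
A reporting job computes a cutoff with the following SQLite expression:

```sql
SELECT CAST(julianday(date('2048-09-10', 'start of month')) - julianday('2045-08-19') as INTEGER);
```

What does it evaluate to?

`start of month` rewinds 2048-09-10 to 2048-09-01.
12 days remain in August 2045 after the 19th (31 − 19).
Full months from September 2045 through August 2048 contribute their day counts.
Then 1 day into September 2048.
Total: 12 + 30 + 31 + 30 + 31 + 31 + 28 + 31 + 30 + 31 + 30 + 31 + 31 + 30 + 31 + 30 + 31 + 31 + 28 + 31 + 30 + 31 + 30 + 31 + 31 + 30 + 31 + 30 + 31 + 31 + 29 + 31 + 30 + 31 + 30 + 31 + 31 + 1 = 1109.

1109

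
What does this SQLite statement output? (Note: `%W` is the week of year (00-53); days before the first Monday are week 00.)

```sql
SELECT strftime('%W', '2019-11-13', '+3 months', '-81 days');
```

46

First apply '+3 months', '-81 days': 2019-11-13 → 2019-11-24.
2019-11-24 is a Sunday. SQLite's %W counts Mondays since the year started; the result is 46.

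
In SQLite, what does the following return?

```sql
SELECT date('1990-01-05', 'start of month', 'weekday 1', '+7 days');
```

1990-01-08

`start of month` rewinds 1990-01-05 to 1990-01-01.
`weekday 1` advances to the next Monday; 1990-01-01 is already a Monday, so it stays at 1990-01-01.
Advancing 7 more days within January lands on 1990-01-08.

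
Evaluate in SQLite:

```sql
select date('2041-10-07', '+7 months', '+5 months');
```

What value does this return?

2042-10-07

Adding +7 months to 2041-10-07 gives 2042-05-07.
Adding +5 months to 2042-05-07 gives 2042-10-07.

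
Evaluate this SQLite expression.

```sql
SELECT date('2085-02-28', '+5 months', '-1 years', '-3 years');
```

2081-07-28

Adding +5 months to 2085-02-28 gives 2085-07-28.
Adding -1 year to 2085-07-28 gives 2084-07-28.
Adding -3 years to 2084-07-28 gives 2081-07-28.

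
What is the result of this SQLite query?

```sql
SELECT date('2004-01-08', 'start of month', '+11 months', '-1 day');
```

`start of month` rewinds 2004-01-08 to 2004-01-01.
Adding +11 months to 2004-01-01 gives 2004-12-01.
Going back 1 day from 2004-12-01 reaches 2004-11-30 (last day of November, 30 days).

2004-11-30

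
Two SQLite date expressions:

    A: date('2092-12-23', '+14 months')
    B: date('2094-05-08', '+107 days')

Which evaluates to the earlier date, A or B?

A

A = 2094-02-23.
B = 2094-08-23.
A is earlier.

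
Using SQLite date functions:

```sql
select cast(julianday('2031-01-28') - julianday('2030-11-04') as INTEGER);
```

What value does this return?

85

26 days remain in November 2030 after the 4th (30 − 4).
December 2030: 31 days.
Then 28 days into January 2031.
Total: 26 + 31 + 28 = 85.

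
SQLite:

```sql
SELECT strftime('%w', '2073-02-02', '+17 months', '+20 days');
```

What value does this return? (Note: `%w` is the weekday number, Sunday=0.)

First apply '+17 months', '+20 days': 2073-02-02 → 2074-07-22.
2074-07-22 is a Sunday; with Sunday=0 that is 0.

0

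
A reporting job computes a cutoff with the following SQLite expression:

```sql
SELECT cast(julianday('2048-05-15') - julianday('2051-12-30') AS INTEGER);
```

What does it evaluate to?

-1324

16 days remain in May 2048 after the 15th (31 − 15).
Full months from June 2048 through November 2051 contribute their day counts.
Then 30 days into December 2051.
Total: 16 + 30 + 31 + 31 + 30 + 31 + 30 + 31 + 31 + 28 + 31 + 30 + 31 + 30 + 31 + 31 + 30 + 31 + 30 + 31 + 31 + 28 + 31 + 30 + 31 + 30 + 31 + 31 + 30 + 31 + 30 + 31 + 31 + 28 + 31 + 30 + 31 + 30 + 31 + 31 + 30 + 31 + 30 + 30 = 1324.
The subtraction is earlier − later, so the result is −1324 → -1324.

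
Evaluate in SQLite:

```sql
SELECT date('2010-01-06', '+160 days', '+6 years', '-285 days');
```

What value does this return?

Applying '+160 days' to 2010-01-06: counting 160 days forward gives 2010-06-15.
Adding +6 years to 2010-06-15 gives 2016-06-15.
Applying '-285 days' to 2016-06-15: counting 285 days back gives 2015-09-04.

2015-09-04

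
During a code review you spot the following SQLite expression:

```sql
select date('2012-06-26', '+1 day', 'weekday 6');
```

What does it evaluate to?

Advancing 1 more day within June lands on 2012-06-27.
`weekday 6` advances to the next Saturday; 2012-06-27 is a Wednesday, so it moves forward to 2012-06-30.

2012-06-30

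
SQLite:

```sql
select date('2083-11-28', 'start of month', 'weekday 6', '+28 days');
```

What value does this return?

2083-12-04

`start of month` rewinds 2083-11-28 to 2083-11-01.
`weekday 6` advances to the next Saturday; 2083-11-01 is a Monday, so it moves forward to 2083-11-06.
November 2083 has 30 days; 24 remain after the 6th, so 25 days reach 2083-12-01.
Advancing 3 more days within December lands on 2083-12-04.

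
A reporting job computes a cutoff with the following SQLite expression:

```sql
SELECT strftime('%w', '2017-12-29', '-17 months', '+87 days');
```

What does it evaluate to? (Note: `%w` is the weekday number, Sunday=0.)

1

First apply '-17 months', '+87 days': 2017-12-29 → 2016-10-24.
2016-10-24 is a Monday; with Sunday=0 that is 1.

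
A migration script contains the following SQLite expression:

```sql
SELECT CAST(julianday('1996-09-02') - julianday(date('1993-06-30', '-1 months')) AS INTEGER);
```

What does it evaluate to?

1191

Adding -1 month to 1993-06-30 gives 1993-05-30.
1 day remains in May 1993 after the 30th (31 − 30).
Full months from June 1993 through August 1996 contribute their day counts.
Then 2 days into September 1996.
Total: 1 + 30 + 31 + 31 + 30 + 31 + 30 + 31 + 31 + 28 + 31 + 30 + 31 + 30 + 31 + 31 + 30 + 31 + 30 + 31 + 31 + 28 + 31 + 30 + 31 + 30 + 31 + 31 + 30 + 31 + 30 + 31 + 31 + 29 + 31 + 30 + 31 + 30 + 31 + 31 + 2 = 1191.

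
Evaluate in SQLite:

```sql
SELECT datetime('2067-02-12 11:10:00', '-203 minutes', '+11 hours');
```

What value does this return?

2067-02-12 18:47:00

203 minutes = 3h 23m; -203 minutes from 2067-02-12 11:10:00 is 2067-02-12 07:47:00.
+11 hours from 2067-02-12 07:47:00 is 2067-02-12 18:47:00.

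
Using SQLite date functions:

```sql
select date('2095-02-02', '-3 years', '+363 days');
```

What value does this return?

Adding -3 years to 2095-02-02 gives 2092-02-02.
Applying '+363 days' to 2092-02-02: counting 363 days forward gives 2093-01-30.

2093-01-30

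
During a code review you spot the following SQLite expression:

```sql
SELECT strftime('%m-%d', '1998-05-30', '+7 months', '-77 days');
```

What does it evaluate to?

10-14

First apply '+7 months', '-77 days': 1998-05-30 → 1998-10-14.
`%m-%d` extracts the month-day: 10-14.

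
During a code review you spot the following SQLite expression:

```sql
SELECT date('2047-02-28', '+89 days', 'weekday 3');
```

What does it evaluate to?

2047-05-29

Applying '+89 days' to 2047-02-28: counting 89 days forward gives 2047-05-28.
`weekday 3` advances to the next Wednesday; 2047-05-28 is a Tuesday, so it moves forward to 2047-05-29.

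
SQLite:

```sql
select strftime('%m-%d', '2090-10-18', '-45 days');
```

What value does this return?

09-03

First apply '-45 days': 2090-10-18 → 2090-09-03.
`%m-%d` extracts the month-day: 09-03.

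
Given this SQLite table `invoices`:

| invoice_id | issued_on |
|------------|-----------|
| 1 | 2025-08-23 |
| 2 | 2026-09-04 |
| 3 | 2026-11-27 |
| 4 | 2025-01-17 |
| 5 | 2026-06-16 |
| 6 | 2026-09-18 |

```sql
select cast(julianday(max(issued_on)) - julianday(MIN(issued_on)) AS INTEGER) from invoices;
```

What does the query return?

679

MIN = 2025-01-17, MAX = 2026-11-27.
14 days remain in January 2025 after the 17th (31 − 17).
Full months from February 2025 through October 2026 contribute their day counts.
Then 27 days into November 2026.
Total: 14 + 28 + 31 + 30 + 31 + 30 + 31 + 31 + 30 + 31 + 30 + 31 + 31 + 28 + 31 + 30 + 31 + 30 + 31 + 31 + 30 + 31 + 27 = 679.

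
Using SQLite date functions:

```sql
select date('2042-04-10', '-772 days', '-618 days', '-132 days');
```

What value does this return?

Applying '-772 days' to 2042-04-10: counting 772 days back gives 2040-02-28.
Applying '-618 days' to 2040-02-28: counting 618 days back gives 2038-06-20.
Applying '-132 days' to 2038-06-20: counting 132 days back gives 2038-02-08.

2038-02-08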